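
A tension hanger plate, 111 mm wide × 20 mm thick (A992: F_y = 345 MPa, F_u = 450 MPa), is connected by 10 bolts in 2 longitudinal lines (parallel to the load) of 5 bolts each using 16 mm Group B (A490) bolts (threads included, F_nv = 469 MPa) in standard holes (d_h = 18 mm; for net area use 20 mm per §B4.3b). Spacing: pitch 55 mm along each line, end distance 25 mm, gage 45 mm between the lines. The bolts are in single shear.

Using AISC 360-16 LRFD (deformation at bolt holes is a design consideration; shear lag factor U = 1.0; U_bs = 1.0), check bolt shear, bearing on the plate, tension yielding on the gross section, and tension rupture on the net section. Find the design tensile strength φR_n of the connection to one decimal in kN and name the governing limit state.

479.3 kN (net-section rupture governs)

Bolt shear: A_b = π(16)²/4 = 201.06 mm². φR_n = 0.75 × 469 × 201.06 × 10 × 1 = 707.2 kN.
Bearing (20 mm plate, F_u = 450 MPa): end bolts L_c = 25 − 18/2 = 16, R_n = min(1.2×16×20×450, 2.4×16×20×450) = 172.8 kN/bolt; interior L_c = 55 − 18 = 37, R_n = 345.6 kN/bolt. φR_n = 0.75 × (2×172.8 + 8×345.6) = 2332.8 kN.
Tension yield (gross): A_g = 111×20 = 2220 mm². φR_n = 0.90 × 345 × 2220 = 689.3 kN.
Tension rupture (net): A_n = (111 − 2×20)×20 = 1420 mm² (U = 1.0, A_e = A_n). φR_n = 0.75 × 450 × 1420 = 479.3 kN.
Governing: min(707.2, 2332.8, 689.3, 479.3) = 479.3 kN → net-section rupture.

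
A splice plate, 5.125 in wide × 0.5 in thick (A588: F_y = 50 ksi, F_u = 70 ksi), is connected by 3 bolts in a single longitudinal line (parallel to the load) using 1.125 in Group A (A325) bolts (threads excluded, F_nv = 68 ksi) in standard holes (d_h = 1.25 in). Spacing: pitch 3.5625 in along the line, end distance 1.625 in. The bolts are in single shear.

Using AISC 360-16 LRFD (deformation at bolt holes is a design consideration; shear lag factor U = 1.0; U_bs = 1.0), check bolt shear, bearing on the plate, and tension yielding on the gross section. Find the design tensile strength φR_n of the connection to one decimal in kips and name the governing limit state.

Bolt shear: A_b = π(1.125)²/4 = 0.99402 in². φR_n = 0.75 × 68 × 0.99402 × 3 × 1 = 152.1 kips.
Bearing (0.5 in plate, F_u = 70 ksi): end bolts L_c = 1.625 − 1.25/2 = 1, R_n = min(1.2×1×0.5×70, 2.4×1.125×0.5×70) = 42 kips/bolt; interior L_c = 3.5625 − 1.25 = 2.3125, R_n = 94.5 kips/bolt. φR_n = 0.75 × (1×42 + 2×94.5) = 173.3 kips.
Tension yield (gross): A_g = 5.125×0.5 = 2.5625 in². φR_n = 0.90 × 50 × 2.5625 = 115.3 kips.
Governing: min(152.1, 173.3, 115.3) = 115.3 kips → gross-section yield.

115.3 kips (gross-section yield governs)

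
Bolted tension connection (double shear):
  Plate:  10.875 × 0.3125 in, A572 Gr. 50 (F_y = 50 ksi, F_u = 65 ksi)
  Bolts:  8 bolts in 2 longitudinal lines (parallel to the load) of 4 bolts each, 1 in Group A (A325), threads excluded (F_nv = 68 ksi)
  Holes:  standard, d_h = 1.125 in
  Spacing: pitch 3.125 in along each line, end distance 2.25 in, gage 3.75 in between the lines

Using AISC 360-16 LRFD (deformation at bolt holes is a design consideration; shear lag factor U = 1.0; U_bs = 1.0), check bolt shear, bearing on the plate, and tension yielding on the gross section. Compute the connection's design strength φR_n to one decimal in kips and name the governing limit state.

Bolt shear: A_b = π(1)²/4 = 0.7854 in². φR_n = 0.75 × 68 × 0.7854 × 8 × 2 = 640.9 kips.
Bearing (0.3125 in plate, F_u = 65 ksi): end bolts L_c = 2.25 − 1.125/2 = 1.6875, R_n = min(1.2×1.6875×0.3125×65, 2.4×1×0.3125×65) = 41.133 kips/bolt; interior L_c = 3.125 − 1.125 = 2, R_n = 48.75 kips/bolt. φR_n = 0.75 × (2×41.133 + 6×48.75) = 281.1 kips.
Tension yield (gross): A_g = 10.875×0.3125 = 3.3984 in². φR_n = 0.90 × 50 × 3.3984 = 152.9 kips.
Governing: min(640.9, 281.1, 152.9) = 152.9 kips → gross-section yield.

152.9 kips (gross-section yield governs)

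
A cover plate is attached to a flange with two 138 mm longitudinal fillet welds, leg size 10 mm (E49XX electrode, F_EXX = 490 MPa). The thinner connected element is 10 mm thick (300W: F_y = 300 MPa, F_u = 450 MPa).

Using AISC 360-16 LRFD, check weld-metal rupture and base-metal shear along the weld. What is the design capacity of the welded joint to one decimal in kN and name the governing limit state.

Weld metal: throat = 0.707×10 = 7.07 mm, L = 2×138 = 276 mm. φR_n = 0.75 × 0.6 × 490 × 7.07 × 276 = 430.3 kN.
Base metal shear (10 mm plate): yield φR_n = 1.0×0.6×300×10×276 = 496.8 kN; rupture φR_n = 0.75×0.6×450×10×276 = 558.9 kN; take 496.8 kN (yield).
Governing: min(430.3, 496.8) = 430.3 kN → weld metal.

430.3 kN (weld metal governs)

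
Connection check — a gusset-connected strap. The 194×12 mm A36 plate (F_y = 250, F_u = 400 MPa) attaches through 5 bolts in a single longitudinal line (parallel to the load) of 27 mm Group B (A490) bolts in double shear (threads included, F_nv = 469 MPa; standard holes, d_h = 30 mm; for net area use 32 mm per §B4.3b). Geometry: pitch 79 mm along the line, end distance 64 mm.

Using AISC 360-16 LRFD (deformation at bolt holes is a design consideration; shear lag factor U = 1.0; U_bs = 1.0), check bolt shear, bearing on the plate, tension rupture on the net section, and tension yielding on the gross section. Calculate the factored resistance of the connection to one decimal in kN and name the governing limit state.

Bolt shear: A_b = π(27)²/4 = 572.56 mm². φR_n = 0.75 × 469 × 572.56 × 5 × 2 = 2014.0 kN.
Bearing (12 mm plate, F_u = 400 MPa): end bolts L_c = 64 − 30/2 = 49, R_n = min(1.2×49×12×400, 2.4×27×12×400) = 282.24 kN/bolt; interior L_c = 79 − 30 = 49, R_n = 282.24 kN/bolt. φR_n = 0.75 × (1×282.24 + 4×282.24) = 1058.4 kN.
Tension rupture (net): A_n = (194 − 1×32)×12 = 1944 mm² (U = 1.0, A_e = A_n). φR_n = 0.75 × 400 × 1944 = 583.2 kN.
Tension yield (gross): A_g = 194×12 = 2328 mm². φR_n = 0.90 × 250 × 2328 = 523.8 kN.
Governing: min(2014.0, 1058.4, 583.2, 523.8) = 523.8 kN → gross-section yield.

523.8 kN (gross-section yield governs)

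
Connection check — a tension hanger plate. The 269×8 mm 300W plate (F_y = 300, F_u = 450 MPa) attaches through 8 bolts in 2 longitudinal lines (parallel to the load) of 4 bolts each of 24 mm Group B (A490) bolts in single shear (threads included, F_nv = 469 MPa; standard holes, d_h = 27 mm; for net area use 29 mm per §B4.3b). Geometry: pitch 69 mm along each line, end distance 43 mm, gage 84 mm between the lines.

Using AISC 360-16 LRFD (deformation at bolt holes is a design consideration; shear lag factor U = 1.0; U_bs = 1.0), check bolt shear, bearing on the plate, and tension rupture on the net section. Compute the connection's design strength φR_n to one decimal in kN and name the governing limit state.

Bolt shear: A_b = π(24)²/4 = 452.39 mm². φR_n = 0.75 × 469 × 452.39 × 8 × 1 = 1273.0 kN.
Bearing (8 mm plate, F_u = 450 MPa): end bolts L_c = 43 − 27/2 = 29.5, R_n = min(1.2×29.5×8×450, 2.4×24×8×450) = 127.44 kN/bolt; interior L_c = 69 − 27 = 42, R_n = 181.44 kN/bolt. φR_n = 0.75 × (2×127.44 + 6×181.44) = 1007.6 kN.
Tension rupture (net): A_n = (269 − 2×29)×8 = 1688 mm² (U = 1.0, A_e = A_n). φR_n = 0.75 × 450 × 1688 = 569.7 kN.
Governing: min(1273.0, 1007.6, 569.7) = 569.7 kN → net-section rupture.

569.7 kN (net-section rupture governs)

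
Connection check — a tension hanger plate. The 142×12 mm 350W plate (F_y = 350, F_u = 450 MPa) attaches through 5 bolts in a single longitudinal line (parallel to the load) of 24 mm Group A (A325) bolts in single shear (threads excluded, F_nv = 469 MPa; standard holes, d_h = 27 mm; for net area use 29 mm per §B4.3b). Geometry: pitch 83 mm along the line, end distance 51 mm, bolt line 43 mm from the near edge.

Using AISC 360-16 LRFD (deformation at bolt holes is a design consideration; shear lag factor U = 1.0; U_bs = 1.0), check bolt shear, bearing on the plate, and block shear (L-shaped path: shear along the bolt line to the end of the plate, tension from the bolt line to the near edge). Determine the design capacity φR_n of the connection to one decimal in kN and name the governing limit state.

729.0 kN (block shear governs)

Bolt shear: A_b = π(24)²/4 = 452.39 mm². φR_n = 0.75 × 469 × 452.39 × 5 × 1 = 795.6 kN.
Bearing (12 mm plate, F_u = 450 MPa): end bolts L_c = 51 − 27/2 = 37.5, R_n = min(1.2×37.5×12×450, 2.4×24×12×450) = 243 kN/bolt; interior L_c = 83 − 27 = 56, R_n = 311.04 kN/bolt. φR_n = 0.75 × (1×243 + 4×311.04) = 1115.4 kN.
Block shear: shear path 1×[51+4×83] = 1×383 mm, A_gv = 4596, A_nv = 1×(383 − 4.5×29)×12 = 3030 mm²; tension to near edge: (43 − 0.5×29)×12 = 342 mm². R_n = min(0.6×450×3030, 0.6×350×4596) + 1.0×450×342 = min(818.1, 965.16) + 153.9 = 972 kN. φR_n = 0.75 × 972 = 729.0 kN.
Governing: min(795.6, 1115.4, 729.0) = 729.0 kN → block shear.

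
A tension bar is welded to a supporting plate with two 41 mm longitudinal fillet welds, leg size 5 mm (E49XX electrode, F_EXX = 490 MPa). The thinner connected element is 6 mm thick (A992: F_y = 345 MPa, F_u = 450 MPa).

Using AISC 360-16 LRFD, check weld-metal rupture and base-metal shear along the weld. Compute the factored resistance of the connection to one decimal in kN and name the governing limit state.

Weld metal: throat = 0.707×5 = 3.535 mm, L = 2×41 = 82 mm. φR_n = 0.75 × 0.6 × 490 × 3.535 × 82 = 63.9 kN.
Base metal shear (6 mm plate): yield φR_n = 1.0×0.6×345×6×82 = 101.8 kN; rupture φR_n = 0.75×0.6×450×6×82 = 99.6 kN; take 99.6 kN (rupture).
Governing: min(63.9, 99.6) = 63.9 kN → weld metal.

63.9 kN (weld metal governs)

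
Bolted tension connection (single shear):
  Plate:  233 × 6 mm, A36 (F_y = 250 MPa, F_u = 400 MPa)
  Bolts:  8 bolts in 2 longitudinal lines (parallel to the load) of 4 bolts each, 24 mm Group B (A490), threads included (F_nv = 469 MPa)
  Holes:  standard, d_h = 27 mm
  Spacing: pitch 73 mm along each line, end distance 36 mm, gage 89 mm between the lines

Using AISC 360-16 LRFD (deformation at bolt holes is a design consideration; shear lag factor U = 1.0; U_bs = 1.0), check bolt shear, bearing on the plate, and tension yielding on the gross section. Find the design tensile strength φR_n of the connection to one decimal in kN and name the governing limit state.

314.6 kN (gross-section yield governs)

Bolt shear: A_b = π(24)²/4 = 452.39 mm². φR_n = 0.75 × 469 × 452.39 × 8 × 1 = 1273.0 kN.
Bearing (6 mm plate, F_u = 400 MPa): end bolts L_c = 36 − 27/2 = 22.5, R_n = min(1.2×22.5×6×400, 2.4×24×6×400) = 64.8 kN/bolt; interior L_c = 73 − 27 = 46, R_n = 132.48 kN/bolt. φR_n = 0.75 × (2×64.8 + 6×132.48) = 693.4 kN.
Tension yield (gross): A_g = 233×6 = 1398 mm². φR_n = 0.90 × 250 × 1398 = 314.6 kN.
Governing: min(1273.0, 693.4, 314.6) = 314.6 kN → gross-section yield.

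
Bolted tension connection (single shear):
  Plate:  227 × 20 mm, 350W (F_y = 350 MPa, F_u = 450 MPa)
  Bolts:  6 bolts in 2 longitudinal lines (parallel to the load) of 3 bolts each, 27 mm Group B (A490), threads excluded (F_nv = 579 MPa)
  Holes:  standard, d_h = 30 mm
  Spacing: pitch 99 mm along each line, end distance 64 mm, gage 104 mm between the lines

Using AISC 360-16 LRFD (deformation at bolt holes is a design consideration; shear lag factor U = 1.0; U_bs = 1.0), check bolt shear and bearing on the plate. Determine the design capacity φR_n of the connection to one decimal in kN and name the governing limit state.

Bolt shear: A_b = π(27)²/4 = 572.56 mm². φR_n = 0.75 × 579 × 572.56 × 6 × 1 = 1491.8 kN.
Bearing (20 mm plate, F_u = 450 MPa): end bolts L_c = 64 − 30/2 = 49, R_n = min(1.2×49×20×450, 2.4×27×20×450) = 529.2 kN/bolt; interior L_c = 99 − 30 = 69, R_n = 583.2 kN/bolt. φR_n = 0.75 × (2×529.2 + 4×583.2) = 2543.4 kN.
Governing: min(1491.8, 2543.4) = 1491.8 kN → bolt shear.

1491.8 kN (bolt shear governs)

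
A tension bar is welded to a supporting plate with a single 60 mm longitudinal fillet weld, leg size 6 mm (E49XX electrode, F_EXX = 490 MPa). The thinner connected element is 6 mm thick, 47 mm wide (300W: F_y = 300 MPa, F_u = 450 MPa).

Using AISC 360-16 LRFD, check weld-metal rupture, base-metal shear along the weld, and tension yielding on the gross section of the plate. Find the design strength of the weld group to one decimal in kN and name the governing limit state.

56.1 kN (weld metal governs)

Weld metal: throat = 0.707×6 = 4.242 mm, L = 60 mm. φR_n = 0.75 × 0.6 × 490 × 4.242 × 60 = 56.1 kN.
Base metal shear (6 mm plate): yield φR_n = 1.0×0.6×300×6×60 = 64.8 kN; rupture φR_n = 0.75×0.6×450×6×60 = 72.9 kN; take 64.8 kN (yield).
Tension yield (gross): A_g = 47×6 = 282 mm². φR_n = 0.90 × 300 × 282 = 76.1 kN.
Governing: min(56.1, 64.8, 76.1) = 56.1 kN → weld metal.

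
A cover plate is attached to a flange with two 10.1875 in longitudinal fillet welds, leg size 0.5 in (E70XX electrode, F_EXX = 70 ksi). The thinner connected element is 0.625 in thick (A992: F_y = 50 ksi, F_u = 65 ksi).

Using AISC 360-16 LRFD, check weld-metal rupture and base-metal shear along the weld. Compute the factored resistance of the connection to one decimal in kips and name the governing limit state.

Weld metal: throat = 0.707×0.5 = 0.3535 in, L = 2×10.1875 = 20.375 in. φR_n = 0.75 × 0.6 × 70 × 0.3535 × 20.375 = 226.9 kips.
Base metal shear (0.625 in plate): yield φR_n = 1.0×0.6×50×0.625×20.375 = 382.0 kips; rupture φR_n = 0.75×0.6×65×0.625×20.375 = 372.5 kips; take 372.5 kips (rupture).
Governing: min(226.9, 372.5) = 226.9 kips → weld metal.

226.9 kips (weld metal governs)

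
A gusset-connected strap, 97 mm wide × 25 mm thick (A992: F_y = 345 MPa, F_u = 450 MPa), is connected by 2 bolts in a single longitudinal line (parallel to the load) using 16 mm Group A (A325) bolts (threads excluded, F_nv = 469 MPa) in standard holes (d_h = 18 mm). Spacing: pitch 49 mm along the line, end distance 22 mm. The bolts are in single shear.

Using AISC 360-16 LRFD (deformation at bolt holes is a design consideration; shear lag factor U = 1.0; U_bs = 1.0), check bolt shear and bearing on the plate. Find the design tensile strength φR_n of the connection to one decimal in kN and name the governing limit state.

141.4 kN (bolt shear governs)

Bolt shear: A_b = π(16)²/4 = 201.06 mm². φR_n = 0.75 × 469 × 201.06 × 2 × 1 = 141.4 kN.
Bearing (25 mm plate, F_u = 450 MPa): end bolts L_c = 22 − 18/2 = 13, R_n = min(1.2×13×25×450, 2.4×16×25×450) = 175.5 kN/bolt; interior L_c = 49 − 18 = 31, R_n = 418.5 kN/bolt. φR_n = 0.75 × (1×175.5 + 1×418.5) = 445.5 kN.
Governing: min(141.4, 445.5) = 141.4 kN → bolt shear.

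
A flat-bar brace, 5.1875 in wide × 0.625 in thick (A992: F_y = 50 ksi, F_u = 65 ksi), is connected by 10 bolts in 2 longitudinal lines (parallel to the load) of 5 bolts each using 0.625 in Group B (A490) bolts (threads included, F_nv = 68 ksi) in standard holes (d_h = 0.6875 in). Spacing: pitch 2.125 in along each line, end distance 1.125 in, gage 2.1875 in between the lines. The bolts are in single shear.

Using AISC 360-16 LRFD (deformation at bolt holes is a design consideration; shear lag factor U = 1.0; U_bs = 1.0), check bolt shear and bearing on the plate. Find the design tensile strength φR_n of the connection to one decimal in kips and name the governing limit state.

156.5 kips (bolt shear governs)

Bolt shear: A_b = π(0.625)²/4 = 0.3068 in². φR_n = 0.75 × 68 × 0.3068 × 10 × 1 = 156.5 kips.
Bearing (0.625 in plate, F_u = 65 ksi): end bolts L_c = 1.125 − 0.6875/2 = 0.78125, R_n = min(1.2×0.78125×0.625×65, 2.4×0.625×0.625×65) = 38.086 kips/bolt; interior L_c = 2.125 − 0.6875 = 1.4375, R_n = 60.938 kips/bolt. φR_n = 0.75 × (2×38.086 + 8×60.938) = 422.8 kips.
Governing: min(156.5, 422.8) = 156.5 kips → bolt shear.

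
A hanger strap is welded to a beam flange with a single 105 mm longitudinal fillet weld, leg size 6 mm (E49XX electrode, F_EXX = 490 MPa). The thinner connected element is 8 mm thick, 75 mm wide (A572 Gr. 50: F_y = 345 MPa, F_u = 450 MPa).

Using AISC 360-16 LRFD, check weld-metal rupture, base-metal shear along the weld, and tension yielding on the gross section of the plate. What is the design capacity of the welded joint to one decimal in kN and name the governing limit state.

Weld metal: throat = 0.707×6 = 4.242 mm, L = 105 mm. φR_n = 0.75 × 0.6 × 490 × 4.242 × 105 = 98.2 kN.
Base metal shear (8 mm plate): yield φR_n = 1.0×0.6×345×8×105 = 173.9 kN; rupture φR_n = 0.75×0.6×450×8×105 = 170.1 kN; take 170.1 kN (rupture).
Tension yield (gross): A_g = 75×8 = 600 mm². φR_n = 0.90 × 345 × 600 = 186.3 kN.
Governing: min(98.2, 170.1, 186.3) = 98.2 kN → weld metal.

98.2 kN (weld metal governs)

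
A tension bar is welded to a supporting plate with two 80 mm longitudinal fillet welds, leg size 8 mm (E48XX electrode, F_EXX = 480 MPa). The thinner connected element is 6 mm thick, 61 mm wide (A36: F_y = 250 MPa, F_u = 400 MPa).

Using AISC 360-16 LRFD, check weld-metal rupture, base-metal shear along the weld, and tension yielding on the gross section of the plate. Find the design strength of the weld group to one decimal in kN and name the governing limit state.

82.4 kN (gross-section yield governs)

Weld metal: throat = 0.707×8 = 5.656 mm, L = 2×80 = 160 mm. φR_n = 0.75 × 0.6 × 480 × 5.656 × 160 = 195.5 kN.
Base metal shear (6 mm plate): yield φR_n = 1.0×0.6×250×6×160 = 144.0 kN; rupture φR_n = 0.75×0.6×400×6×160 = 172.8 kN; take 144.0 kN (yield).
Tension yield (gross): A_g = 61×6 = 366 mm². φR_n = 0.90 × 250 × 366 = 82.4 kN.
Governing: min(195.5, 144.0, 82.4) = 82.4 kN → gross-section yield.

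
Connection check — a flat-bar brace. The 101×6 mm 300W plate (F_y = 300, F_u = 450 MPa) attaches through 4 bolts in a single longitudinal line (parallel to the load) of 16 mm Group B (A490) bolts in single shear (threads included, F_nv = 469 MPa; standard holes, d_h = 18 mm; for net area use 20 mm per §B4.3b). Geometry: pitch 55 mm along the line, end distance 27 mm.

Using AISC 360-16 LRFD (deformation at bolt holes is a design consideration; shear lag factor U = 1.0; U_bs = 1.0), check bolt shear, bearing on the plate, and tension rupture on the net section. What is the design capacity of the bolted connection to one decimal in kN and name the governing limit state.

164.0 kN (net-section rupture governs)

Bolt shear: A_b = π(16)²/4 = 201.06 mm². φR_n = 0.75 × 469 × 201.06 × 4 × 1 = 282.9 kN.
Bearing (6 mm plate, F_u = 450 MPa): end bolts L_c = 27 − 18/2 = 18, R_n = min(1.2×18×6×450, 2.4×16×6×450) = 58.32 kN/bolt; interior L_c = 55 − 18 = 37, R_n = 103.68 kN/bolt. φR_n = 0.75 × (1×58.32 + 3×103.68) = 277.0 kN.
Tension rupture (net): A_n = (101 − 1×20)×6 = 486 mm² (U = 1.0, A_e = A_n). φR_n = 0.75 × 450 × 486 = 164.0 kN.
Governing: min(282.9, 277.0, 164.0) = 164.0 kN → net-section rupture.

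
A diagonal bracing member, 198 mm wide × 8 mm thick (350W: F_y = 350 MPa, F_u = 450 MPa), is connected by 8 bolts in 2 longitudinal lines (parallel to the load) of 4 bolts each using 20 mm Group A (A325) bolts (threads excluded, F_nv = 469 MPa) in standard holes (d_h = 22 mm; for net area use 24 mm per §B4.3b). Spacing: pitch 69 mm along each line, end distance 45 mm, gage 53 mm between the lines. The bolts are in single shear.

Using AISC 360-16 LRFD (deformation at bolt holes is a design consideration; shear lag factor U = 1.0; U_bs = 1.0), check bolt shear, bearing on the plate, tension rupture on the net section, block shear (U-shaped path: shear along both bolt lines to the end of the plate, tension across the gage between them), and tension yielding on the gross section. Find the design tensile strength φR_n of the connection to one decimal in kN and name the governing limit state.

405.0 kN (net-section rupture governs)

Bolt shear: A_b = π(20)²/4 = 314.16 mm². φR_n = 0.75 × 469 × 314.16 × 8 × 1 = 884.0 kN.
Bearing (8 mm plate, F_u = 450 MPa): end bolts L_c = 45 − 22/2 = 34, R_n = min(1.2×34×8×450, 2.4×20×8×450) = 146.88 kN/bolt; interior L_c = 69 − 22 = 47, R_n = 172.8 kN/bolt. φR_n = 0.75 × (2×146.88 + 6×172.8) = 997.9 kN.
Tension rupture (net): A_n = (198 − 2×24)×8 = 1200 mm² (U = 1.0, A_e = A_n). φR_n = 0.75 × 450 × 1200 = 405.0 kN.
Block shear: shear path 2×[45+3×69] = 2×252 mm, A_gv = 4032, A_nv = 2×(252 − 3.5×24)×8 = 2688 mm²; tension across gage: (53 − 1×24)×8 = 232 mm². R_n = min(0.6×450×2688, 0.6×350×4032) + 1.0×450×232 = min(725.76, 846.72) + 104.4 = 830.16 kN. φR_n = 0.75 × 830.16 = 622.6 kN.
Tension yield (gross): A_g = 198×8 = 1584 mm². φR_n = 0.90 × 350 × 1584 = 499.0 kN.
Governing: min(884.0, 997.9, 405.0, 622.6, 499.0) = 405.0 kN → net-section rupture.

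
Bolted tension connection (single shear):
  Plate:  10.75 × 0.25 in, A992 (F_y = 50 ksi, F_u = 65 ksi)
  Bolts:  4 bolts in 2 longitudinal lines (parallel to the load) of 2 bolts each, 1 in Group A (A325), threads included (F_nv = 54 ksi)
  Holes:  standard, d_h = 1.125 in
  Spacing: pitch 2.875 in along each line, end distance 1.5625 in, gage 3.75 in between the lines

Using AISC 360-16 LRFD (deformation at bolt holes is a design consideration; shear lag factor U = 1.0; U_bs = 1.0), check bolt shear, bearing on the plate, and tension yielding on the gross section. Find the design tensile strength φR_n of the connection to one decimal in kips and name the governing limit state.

80.4 kips (bearing governs)

Bolt shear: A_b = π(1)²/4 = 0.7854 in². φR_n = 0.75 × 54 × 0.7854 × 4 × 1 = 127.2 kips.
Bearing (0.25 in plate, F_u = 65 ksi): end bolts L_c = 1.5625 − 1.125/2 = 1, R_n = min(1.2×1×0.25×65, 2.4×1×0.25×65) = 19.5 kips/bolt; interior L_c = 2.875 − 1.125 = 1.75, R_n = 34.125 kips/bolt. φR_n = 0.75 × (2×19.5 + 2×34.125) = 80.4 kips.
Tension yield (gross): A_g = 10.75×0.25 = 2.6875 in². φR_n = 0.90 × 50 × 2.6875 = 120.9 kips.
Governing: min(127.2, 80.4, 120.9) = 80.4 kips → bearing.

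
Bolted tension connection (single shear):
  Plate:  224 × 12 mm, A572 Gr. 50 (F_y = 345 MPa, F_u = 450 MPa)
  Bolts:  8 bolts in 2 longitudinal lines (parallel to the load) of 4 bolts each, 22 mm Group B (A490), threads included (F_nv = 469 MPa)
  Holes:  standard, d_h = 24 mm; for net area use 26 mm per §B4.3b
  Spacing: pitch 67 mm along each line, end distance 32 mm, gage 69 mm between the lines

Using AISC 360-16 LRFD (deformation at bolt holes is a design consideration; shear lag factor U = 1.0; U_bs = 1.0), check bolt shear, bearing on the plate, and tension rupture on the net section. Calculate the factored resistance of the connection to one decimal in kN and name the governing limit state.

696.6 kN (net-section rupture governs)

Bolt shear: A_b = π(22)²/4 = 380.13 mm². φR_n = 0.75 × 469 × 380.13 × 8 × 1 = 1069.7 kN.
Bearing (12 mm plate, F_u = 450 MPa): end bolts L_c = 32 − 24/2 = 20, R_n = min(1.2×20×12×450, 2.4×22×12×450) = 129.6 kN/bolt; interior L_c = 67 − 24 = 43, R_n = 278.64 kN/bolt. φR_n = 0.75 × (2×129.6 + 6×278.64) = 1448.3 kN.
Tension rupture (net): A_n = (224 − 2×26)×12 = 2064 mm² (U = 1.0, A_e = A_n). φR_n = 0.75 × 450 × 2064 = 696.6 kN.
Governing: min(1069.7, 1448.3, 696.6) = 696.6 kN → net-section rupture.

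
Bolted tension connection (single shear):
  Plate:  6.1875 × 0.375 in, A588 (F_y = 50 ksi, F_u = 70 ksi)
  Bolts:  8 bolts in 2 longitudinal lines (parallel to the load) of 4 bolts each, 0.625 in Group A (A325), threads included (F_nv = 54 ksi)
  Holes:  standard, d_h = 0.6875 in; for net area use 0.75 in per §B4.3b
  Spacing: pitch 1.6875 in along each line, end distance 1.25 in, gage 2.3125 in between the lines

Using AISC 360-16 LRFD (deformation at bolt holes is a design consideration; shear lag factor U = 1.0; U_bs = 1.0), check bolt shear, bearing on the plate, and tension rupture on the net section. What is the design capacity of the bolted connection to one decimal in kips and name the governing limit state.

Bolt shear: A_b = π(0.625)²/4 = 0.3068 in². φR_n = 0.75 × 54 × 0.3068 × 8 × 1 = 99.4 kips.
Bearing (0.375 in plate, F_u = 70 ksi): end bolts L_c = 1.25 − 0.6875/2 = 0.90625, R_n = min(1.2×0.90625×0.375×70, 2.4×0.625×0.375×70) = 28.547 kips/bolt; interior L_c = 1.6875 − 0.6875 = 1, R_n = 31.5 kips/bolt. φR_n = 0.75 × (2×28.547 + 6×31.5) = 184.6 kips.
Tension rupture (net): A_n = (6.1875 − 2×0.75)×0.375 = 1.7578 in² (U = 1.0, A_e = A_n). φR_n = 0.75 × 70 × 1.7578 = 92.3 kips.
Governing: min(99.4, 184.6, 92.3) = 92.3 kips → net-section rupture.

92.3 kips (net-section rupture governs)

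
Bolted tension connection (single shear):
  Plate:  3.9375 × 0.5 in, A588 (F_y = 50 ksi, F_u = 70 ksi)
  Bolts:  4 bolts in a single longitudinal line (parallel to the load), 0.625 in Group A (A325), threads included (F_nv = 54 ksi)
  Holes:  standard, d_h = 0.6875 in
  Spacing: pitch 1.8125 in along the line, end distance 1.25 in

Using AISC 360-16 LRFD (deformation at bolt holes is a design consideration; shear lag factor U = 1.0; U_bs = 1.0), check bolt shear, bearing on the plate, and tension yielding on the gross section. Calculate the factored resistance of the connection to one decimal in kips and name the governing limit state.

Bolt shear: A_b = π(0.625)²/4 = 0.3068 in². φR_n = 0.75 × 54 × 0.3068 × 4 × 1 = 49.7 kips.
Bearing (0.5 in plate, F_u = 70 ksi): end bolts L_c = 1.25 − 0.6875/2 = 0.90625, R_n = min(1.2×0.90625×0.5×70, 2.4×0.625×0.5×70) = 38.063 kips/bolt; interior L_c = 1.8125 − 0.6875 = 1.125, R_n = 47.25 kips/bolt. φR_n = 0.75 × (1×38.063 + 3×47.25) = 134.9 kips.
Tension yield (gross): A_g = 3.9375×0.5 = 1.9688 in². φR_n = 0.90 × 50 × 1.9688 = 88.6 kips.
Governing: min(49.7, 134.9, 88.6) = 49.7 kips → bolt shear.

49.7 kips (bolt shear governs)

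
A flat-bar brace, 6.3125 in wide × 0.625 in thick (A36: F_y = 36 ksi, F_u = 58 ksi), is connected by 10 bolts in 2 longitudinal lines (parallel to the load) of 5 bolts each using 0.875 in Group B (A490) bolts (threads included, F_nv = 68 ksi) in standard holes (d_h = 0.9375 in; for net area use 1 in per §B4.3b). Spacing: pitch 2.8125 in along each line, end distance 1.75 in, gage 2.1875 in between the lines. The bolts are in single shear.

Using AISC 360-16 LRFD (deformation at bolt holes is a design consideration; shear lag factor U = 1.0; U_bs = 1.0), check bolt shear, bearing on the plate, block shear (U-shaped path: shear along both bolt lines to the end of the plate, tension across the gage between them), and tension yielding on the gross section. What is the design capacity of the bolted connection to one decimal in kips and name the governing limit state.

127.8 kips (gross-section yield governs)

Bolt shear: A_b = π(0.875)²/4 = 0.60132 in². φR_n = 0.75 × 68 × 0.60132 × 10 × 1 = 306.7 kips.
Bearing (0.625 in plate, F_u = 58 ksi): end bolts L_c = 1.75 − 0.9375/2 = 1.28125, R_n = min(1.2×1.28125×0.625×58, 2.4×0.875×0.625×58) = 55.734 kips/bolt; interior L_c = 2.8125 − 0.9375 = 1.875, R_n = 76.125 kips/bolt. φR_n = 0.75 × (2×55.734 + 8×76.125) = 540.4 kips.
Block shear: shear path 2×[1.75+4×2.8125] = 2×13 in, A_gv = 16.25, A_nv = 2×(13 − 4.5×1)×0.625 = 10.625 in²; tension across gage: (2.1875 − 1×1)×0.625 = 0.74219 in². R_n = min(0.6×58×10.625, 0.6×36×16.25) + 1.0×58×0.74219 = min(369.75, 351) + 43.047 = 394.05 kips. φR_n = 0.75 × 394.05 = 295.5 kips.
Tension yield (gross): A_g = 6.3125×0.625 = 3.9453 in². φR_n = 0.90 × 36 × 3.9453 = 127.8 kips.
Governing: min(306.7, 540.4, 295.5, 127.8) = 127.8 kips → gross-section yield.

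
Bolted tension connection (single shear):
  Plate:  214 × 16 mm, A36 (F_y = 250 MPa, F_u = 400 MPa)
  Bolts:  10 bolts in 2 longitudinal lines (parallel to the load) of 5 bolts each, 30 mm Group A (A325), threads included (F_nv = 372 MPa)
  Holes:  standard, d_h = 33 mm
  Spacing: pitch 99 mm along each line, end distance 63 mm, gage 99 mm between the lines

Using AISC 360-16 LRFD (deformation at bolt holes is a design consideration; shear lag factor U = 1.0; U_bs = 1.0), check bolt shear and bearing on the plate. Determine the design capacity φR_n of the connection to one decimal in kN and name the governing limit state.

1972.1 kN (bolt shear governs)

Bolt shear: A_b = π(30)²/4 = 706.86 mm². φR_n = 0.75 × 372 × 706.86 × 10 × 1 = 1972.1 kN.
Bearing (16 mm plate, F_u = 400 MPa): end bolts L_c = 63 − 33/2 = 46.5, R_n = min(1.2×46.5×16×400, 2.4×30×16×400) = 357.12 kN/bolt; interior L_c = 99 − 33 = 66, R_n = 460.8 kN/bolt. φR_n = 0.75 × (2×357.12 + 8×460.8) = 3300.5 kN.
Governing: min(1972.1, 3300.5) = 1972.1 kN → bolt shear.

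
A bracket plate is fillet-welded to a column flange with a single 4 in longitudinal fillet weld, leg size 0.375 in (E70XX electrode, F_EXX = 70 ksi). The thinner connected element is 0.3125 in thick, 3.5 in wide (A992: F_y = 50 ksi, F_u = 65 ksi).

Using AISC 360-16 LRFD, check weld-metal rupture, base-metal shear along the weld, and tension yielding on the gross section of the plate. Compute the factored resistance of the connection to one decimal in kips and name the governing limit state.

Weld metal: throat = 0.707×0.375 = 0.26513 in, L = 4 in. φR_n = 0.75 × 0.6 × 70 × 0.26513 × 4 = 33.4 kips.
Base metal shear (0.3125 in plate): yield φR_n = 1.0×0.6×50×0.3125×4 = 37.5 kips; rupture φR_n = 0.75×0.6×65×0.3125×4 = 36.6 kips; take 36.6 kips (rupture).
Tension yield (gross): A_g = 3.5×0.3125 = 1.0938 in². φR_n = 0.90 × 50 × 1.0938 = 49.2 kips.
Governing: min(33.4, 36.6, 49.2) = 33.4 kips → weld metal.

33.4 kips (weld metal governs)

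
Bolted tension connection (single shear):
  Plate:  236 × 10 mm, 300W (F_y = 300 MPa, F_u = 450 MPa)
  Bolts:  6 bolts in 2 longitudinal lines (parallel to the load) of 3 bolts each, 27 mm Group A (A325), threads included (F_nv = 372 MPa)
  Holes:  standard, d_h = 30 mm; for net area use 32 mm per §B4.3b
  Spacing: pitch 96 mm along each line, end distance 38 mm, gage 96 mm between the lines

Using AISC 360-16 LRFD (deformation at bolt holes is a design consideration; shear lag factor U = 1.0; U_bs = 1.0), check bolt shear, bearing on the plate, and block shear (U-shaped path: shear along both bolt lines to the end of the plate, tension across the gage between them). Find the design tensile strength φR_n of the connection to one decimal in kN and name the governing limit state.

823.5 kN (block shear governs)

Bolt shear: A_b = π(27)²/4 = 572.56 mm². φR_n = 0.75 × 372 × 572.56 × 6 × 1 = 958.5 kN.
Bearing (10 mm plate, F_u = 450 MPa): end bolts L_c = 38 − 30/2 = 23, R_n = min(1.2×23×10×450, 2.4×27×10×450) = 124.2 kN/bolt; interior L_c = 96 − 30 = 66, R_n = 291.6 kN/bolt. φR_n = 0.75 × (2×124.2 + 4×291.6) = 1061.1 kN.
Block shear: shear path 2×[38+2×96] = 2×230 mm, A_gv = 4600, A_nv = 2×(230 − 2.5×32)×10 = 3000 mm²; tension across gage: (96 − 1×32)×10 = 640 mm². R_n = min(0.6×450×3000, 0.6×300×4600) + 1.0×450×640 = min(810, 828) + 288 = 1098 kN. φR_n = 0.75 × 1098 = 823.5 kN.
Governing: min(958.5, 1061.1, 823.5) = 823.5 kN → block shear.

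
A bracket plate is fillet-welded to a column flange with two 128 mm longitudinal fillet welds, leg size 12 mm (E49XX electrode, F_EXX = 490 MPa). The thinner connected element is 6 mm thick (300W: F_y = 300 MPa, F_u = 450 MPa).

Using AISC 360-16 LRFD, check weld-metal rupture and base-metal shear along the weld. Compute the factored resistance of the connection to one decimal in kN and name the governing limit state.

276.5 kN (base-metal shear governs)

Weld metal: throat = 0.707×12 = 8.484 mm, L = 2×128 = 256 mm. φR_n = 0.75 × 0.6 × 490 × 8.484 × 256 = 478.9 kN.
Base metal shear (6 mm plate): yield φR_n = 1.0×0.6×300×6×256 = 276.5 kN; rupture φR_n = 0.75×0.6×450×6×256 = 311.0 kN; take 276.5 kN (yield).
Governing: min(478.9, 276.5) = 276.5 kN → base-metal shear.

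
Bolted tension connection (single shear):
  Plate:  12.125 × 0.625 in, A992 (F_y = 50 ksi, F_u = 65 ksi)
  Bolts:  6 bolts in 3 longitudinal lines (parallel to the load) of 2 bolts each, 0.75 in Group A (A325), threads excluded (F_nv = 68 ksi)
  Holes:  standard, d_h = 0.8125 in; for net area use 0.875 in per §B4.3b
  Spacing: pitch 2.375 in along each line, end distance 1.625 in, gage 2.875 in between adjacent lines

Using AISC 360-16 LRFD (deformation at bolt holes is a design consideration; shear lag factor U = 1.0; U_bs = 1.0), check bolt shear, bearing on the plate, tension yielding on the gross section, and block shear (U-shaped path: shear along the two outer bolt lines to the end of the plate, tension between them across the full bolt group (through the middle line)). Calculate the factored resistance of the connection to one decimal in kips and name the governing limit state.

Bolt shear: A_b = π(0.75)²/4 = 0.44179 in². φR_n = 0.75 × 68 × 0.44179 × 6 × 1 = 135.2 kips.
Bearing (0.625 in plate, F_u = 65 ksi): end bolts L_c = 1.625 − 0.8125/2 = 1.21875, R_n = min(1.2×1.21875×0.625×65, 2.4×0.75×0.625×65) = 59.414 kips/bolt; interior L_c = 2.375 − 0.8125 = 1.5625, R_n = 73.125 kips/bolt. φR_n = 0.75 × (3×59.414 + 3×73.125) = 298.2 kips.
Tension yield (gross): A_g = 12.125×0.625 = 7.5781 in². φR_n = 0.90 × 50 × 7.5781 = 341.0 kips.
Block shear: shear path 2×[1.625+1×2.375] = 2×4 in, A_gv = 5, A_nv = 2×(4 − 1.5×0.875)×0.625 = 3.3594 in²; tension across gage: (5.75 − 2×0.875)×0.625 = 2.5 in². R_n = min(0.6×65×3.3594, 0.6×50×5) + 1.0×65×2.5 = min(131.02, 150) + 162.5 = 293.52 kips. φR_n = 0.75 × 293.52 = 220.1 kips.
Governing: min(135.2, 298.2, 341.0, 220.1) = 135.2 kips → bolt shear.

135.2 kips (bolt shear governs)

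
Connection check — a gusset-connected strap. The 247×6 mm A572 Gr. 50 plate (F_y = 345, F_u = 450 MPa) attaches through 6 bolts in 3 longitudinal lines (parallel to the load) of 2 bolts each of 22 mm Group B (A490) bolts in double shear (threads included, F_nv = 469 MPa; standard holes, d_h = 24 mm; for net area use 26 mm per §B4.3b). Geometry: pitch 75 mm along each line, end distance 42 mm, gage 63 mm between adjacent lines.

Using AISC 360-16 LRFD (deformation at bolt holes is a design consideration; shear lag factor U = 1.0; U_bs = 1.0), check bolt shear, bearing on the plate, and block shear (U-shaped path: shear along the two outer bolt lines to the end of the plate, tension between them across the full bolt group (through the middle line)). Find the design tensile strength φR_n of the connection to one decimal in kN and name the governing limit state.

Bolt shear: A_b = π(22)²/4 = 380.13 mm². φR_n = 0.75 × 469 × 380.13 × 6 × 2 = 1604.5 kN.
Bearing (6 mm plate, F_u = 450 MPa): end bolts L_c = 42 − 24/2 = 30, R_n = min(1.2×30×6×450, 2.4×22×6×450) = 97.2 kN/bolt; interior L_c = 75 − 24 = 51, R_n = 142.56 kN/bolt. φR_n = 0.75 × (3×97.2 + 3×142.56) = 539.5 kN.
Block shear: shear path 2×[42+1×75] = 2×117 mm, A_gv = 1404, A_nv = 2×(117 − 1.5×26)×6 = 936 mm²; tension across gage: (126 − 2×26)×6 = 444 mm². R_n = min(0.6×450×936, 0.6×345×1404) + 1.0×450×444 = min(252.72, 290.63) + 199.8 = 452.52 kN. φR_n = 0.75 × 452.52 = 339.4 kN.
Governing: min(1604.5, 539.5, 339.4) = 339.4 kN → block shear.

339.4 kN (block shear governs)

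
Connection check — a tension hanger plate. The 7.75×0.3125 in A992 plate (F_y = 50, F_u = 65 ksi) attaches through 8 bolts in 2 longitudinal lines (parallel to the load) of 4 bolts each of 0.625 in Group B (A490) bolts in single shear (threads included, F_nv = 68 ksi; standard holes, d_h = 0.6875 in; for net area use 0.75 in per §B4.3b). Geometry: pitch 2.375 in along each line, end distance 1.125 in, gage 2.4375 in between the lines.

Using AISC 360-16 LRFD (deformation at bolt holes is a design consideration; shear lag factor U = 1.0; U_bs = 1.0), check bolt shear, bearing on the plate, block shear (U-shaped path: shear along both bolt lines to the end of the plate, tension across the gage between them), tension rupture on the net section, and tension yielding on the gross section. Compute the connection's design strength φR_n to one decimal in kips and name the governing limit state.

Bolt shear: A_b = π(0.625)²/4 = 0.3068 in². φR_n = 0.75 × 68 × 0.3068 × 8 × 1 = 125.2 kips.
Bearing (0.3125 in plate, F_u = 65 ksi): end bolts L_c = 1.125 − 0.6875/2 = 0.78125, R_n = min(1.2×0.78125×0.3125×65, 2.4×0.625×0.3125×65) = 19.043 kips/bolt; interior L_c = 2.375 − 0.6875 = 1.6875, R_n = 30.469 kips/bolt. φR_n = 0.75 × (2×19.043 + 6×30.469) = 165.7 kips.
Block shear: shear path 2×[1.125+3×2.375] = 2×8.25 in, A_gv = 5.1563, A_nv = 2×(8.25 − 3.5×0.75)×0.3125 = 3.5156 in²; tension across gage: (2.4375 − 1×0.75)×0.3125 = 0.52734 in². R_n = min(0.6×65×3.5156, 0.6×50×5.1563) + 1.0×65×0.52734 = min(137.11, 154.69) + 34.277 = 171.39 kips. φR_n = 0.75 × 171.39 = 128.5 kips.
Tension rupture (net): A_n = (7.75 − 2×0.75)×0.3125 = 1.9531 in² (U = 1.0, A_e = A_n). φR_n = 0.75 × 65 × 1.9531 = 95.2 kips.
Tension yield (gross): A_g = 7.75×0.3125 = 2.4219 in². φR_n = 0.90 × 50 × 2.4219 = 109.0 kips.
Governing: min(125.2, 165.7, 128.5, 95.2, 109.0) = 95.2 kips → net-section rupture.

95.2 kips (net-section rupture governs)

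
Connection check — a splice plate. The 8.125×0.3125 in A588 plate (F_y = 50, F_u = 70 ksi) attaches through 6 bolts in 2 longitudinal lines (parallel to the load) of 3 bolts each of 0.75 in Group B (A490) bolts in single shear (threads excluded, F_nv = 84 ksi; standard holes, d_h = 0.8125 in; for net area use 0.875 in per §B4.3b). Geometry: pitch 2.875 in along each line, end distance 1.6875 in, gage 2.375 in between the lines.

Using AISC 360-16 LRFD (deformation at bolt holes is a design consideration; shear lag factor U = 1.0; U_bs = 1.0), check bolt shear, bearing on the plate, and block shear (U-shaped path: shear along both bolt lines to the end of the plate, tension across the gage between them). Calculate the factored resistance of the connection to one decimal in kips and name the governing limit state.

Bolt shear: A_b = π(0.75)²/4 = 0.44179 in². φR_n = 0.75 × 84 × 0.44179 × 6 × 1 = 167.0 kips.
Bearing (0.3125 in plate, F_u = 70 ksi): end bolts L_c = 1.6875 − 0.8125/2 = 1.28125, R_n = min(1.2×1.28125×0.3125×70, 2.4×0.75×0.3125×70) = 33.633 kips/bolt; interior L_c = 2.875 − 0.8125 = 2.0625, R_n = 39.375 kips/bolt. φR_n = 0.75 × (2×33.633 + 4×39.375) = 168.6 kips.
Block shear: shear path 2×[1.6875+2×2.875] = 2×7.4375 in, A_gv = 4.6484, A_nv = 2×(7.4375 − 2.5×0.875)×0.3125 = 3.2813 in²; tension across gage: (2.375 − 1×0.875)×0.3125 = 0.46875 in². R_n = min(0.6×70×3.2813, 0.6×50×4.6484) + 1.0×70×0.46875 = min(137.81, 139.45) + 32.813 = 170.62 kips. φR_n = 0.75 × 170.62 = 128.0 kips.
Governing: min(167.0, 168.6, 128.0) = 128.0 kips → block shear.

128.0 kips (block shear governs)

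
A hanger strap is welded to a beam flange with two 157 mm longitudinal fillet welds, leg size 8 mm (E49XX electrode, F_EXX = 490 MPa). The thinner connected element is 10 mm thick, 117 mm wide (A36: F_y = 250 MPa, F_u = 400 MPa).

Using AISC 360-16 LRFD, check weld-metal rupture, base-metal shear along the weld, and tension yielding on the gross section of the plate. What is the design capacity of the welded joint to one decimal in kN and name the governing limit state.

Weld metal: throat = 0.707×8 = 5.656 mm, L = 2×157 = 314 mm. φR_n = 0.75 × 0.6 × 490 × 5.656 × 314 = 391.6 kN.
Base metal shear (10 mm plate): yield φR_n = 1.0×0.6×250×10×314 = 471.0 kN; rupture φR_n = 0.75×0.6×400×10×314 = 565.2 kN; take 471.0 kN (yield).
Tension yield (gross): A_g = 117×10 = 1170 mm². φR_n = 0.90 × 250 × 1170 = 263.3 kN.
Governing: min(391.6, 471.0, 263.3) = 263.3 kN → gross-section yield.

263.3 kN (gross-section yield governs)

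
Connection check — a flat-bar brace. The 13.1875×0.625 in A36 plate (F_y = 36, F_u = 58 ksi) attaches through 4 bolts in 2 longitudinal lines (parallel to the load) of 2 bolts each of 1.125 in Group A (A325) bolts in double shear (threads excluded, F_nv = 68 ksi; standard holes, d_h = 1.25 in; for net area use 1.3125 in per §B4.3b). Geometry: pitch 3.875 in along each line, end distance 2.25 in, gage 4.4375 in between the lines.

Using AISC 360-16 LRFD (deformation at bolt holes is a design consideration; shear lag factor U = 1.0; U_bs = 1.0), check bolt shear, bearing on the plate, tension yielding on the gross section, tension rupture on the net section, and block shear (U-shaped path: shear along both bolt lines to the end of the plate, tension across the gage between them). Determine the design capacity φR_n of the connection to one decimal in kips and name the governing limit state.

Bolt shear: A_b = π(1.125)²/4 = 0.99402 in². φR_n = 0.75 × 68 × 0.99402 × 4 × 2 = 405.6 kips.
Bearing (0.625 in plate, F_u = 58 ksi): end bolts L_c = 2.25 − 1.25/2 = 1.625, R_n = min(1.2×1.625×0.625×58, 2.4×1.125×0.625×58) = 70.688 kips/bolt; interior L_c = 3.875 − 1.25 = 2.625, R_n = 97.875 kips/bolt. φR_n = 0.75 × (2×70.688 + 2×97.875) = 252.8 kips.
Tension yield (gross): A_g = 13.1875×0.625 = 8.2422 in². φR_n = 0.90 × 36 × 8.2422 = 267.0 kips.
Tension rupture (net): A_n = (13.1875 − 2×1.3125)×0.625 = 6.6016 in² (U = 1.0, A_e = A_n). φR_n = 0.75 × 58 × 6.6016 = 287.2 kips.
Block shear: shear path 2×[2.25+1×3.875] = 2×6.125 in, A_gv = 7.6563, A_nv = 2×(6.125 − 1.5×1.3125)×0.625 = 5.1953 in²; tension across gage: (4.4375 − 1×1.3125)×0.625 = 1.9531 in². R_n = min(0.6×58×5.1953, 0.6×36×7.6563) + 1.0×58×1.9531 = min(180.8, 165.38) + 113.28 = 278.66 kips. φR_n = 0.75 × 278.66 = 209.0 kips.
Governing: min(405.6, 252.8, 267.0, 287.2, 209.0) = 209.0 kips → block shear.

209.0 kips (block shear governs)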